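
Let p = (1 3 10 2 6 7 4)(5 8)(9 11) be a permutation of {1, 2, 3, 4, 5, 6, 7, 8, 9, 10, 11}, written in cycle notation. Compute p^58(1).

10

1 lies in the 7-cycle (1 3 10 2 6 7 4).
On a 7-cycle, p^7 is the identity, so p^58 = p^2 there (58 ≡ 2 mod 7).
Stepping 2 places around the cycle: 1 → 3 → 10.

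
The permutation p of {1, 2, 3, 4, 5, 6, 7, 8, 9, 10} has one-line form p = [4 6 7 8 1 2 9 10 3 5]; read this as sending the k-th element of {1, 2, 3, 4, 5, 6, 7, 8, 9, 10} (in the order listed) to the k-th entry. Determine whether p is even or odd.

odd

In disjoint-cycle form the cycle lengths are 5, 3, 2.
A cycle of length ℓ contributes ℓ−1 transpositions, so p is a product of 4 + 2 + 1 = 7 transpositions — odd.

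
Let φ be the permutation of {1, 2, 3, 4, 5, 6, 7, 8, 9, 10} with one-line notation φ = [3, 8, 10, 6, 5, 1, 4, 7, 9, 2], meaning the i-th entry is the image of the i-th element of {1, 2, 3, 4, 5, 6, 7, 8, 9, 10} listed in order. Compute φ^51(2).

Tracing 2 → 8 → … returns to 2 after 8 steps, so 2 lies in an 8-cycle (1, 3, 10, 2, 8, 7, 4, 6).
Powers repeat with period 8 on this cycle, and 51 mod 8 = 3, so φ^51(2) = φ^3(2).
Stepping 3 places around the cycle: 2 → 8 → 7 → 4.

4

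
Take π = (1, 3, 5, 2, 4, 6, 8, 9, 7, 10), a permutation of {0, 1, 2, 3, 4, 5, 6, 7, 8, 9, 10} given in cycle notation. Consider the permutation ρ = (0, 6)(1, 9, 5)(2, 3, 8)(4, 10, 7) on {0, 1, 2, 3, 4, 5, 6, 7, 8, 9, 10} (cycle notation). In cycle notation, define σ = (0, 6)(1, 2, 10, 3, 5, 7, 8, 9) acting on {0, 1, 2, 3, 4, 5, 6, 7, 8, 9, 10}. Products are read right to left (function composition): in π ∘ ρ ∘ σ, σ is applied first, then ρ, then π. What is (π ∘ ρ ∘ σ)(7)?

(π ∘ ρ ∘ σ)(7) = π(ρ(σ(7))). σ(7) = 8, then ρ(8) = 2, then π(2) = 4, so the result is 4.

4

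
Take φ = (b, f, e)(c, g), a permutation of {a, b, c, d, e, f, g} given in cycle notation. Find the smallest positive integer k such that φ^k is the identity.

6

The cycle type of φ is (3, 2, 1, 1).
Since disjoint cycles commute, ord(φ) = lcm(3, 2) = 6.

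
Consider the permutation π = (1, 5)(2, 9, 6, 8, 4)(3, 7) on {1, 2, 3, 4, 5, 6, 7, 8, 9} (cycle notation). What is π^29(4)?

4 lies in the 5-cycle (2, 9, 6, 8, 4).
Powers repeat with period 5 on this cycle, and 29 mod 5 = 4, so π^29(4) = π^4(4).
Advancing 4 steps from 4: 4 → 2 → 9 → 6 → 8.

8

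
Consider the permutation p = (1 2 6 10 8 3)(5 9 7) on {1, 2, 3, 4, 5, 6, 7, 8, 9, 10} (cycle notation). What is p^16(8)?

6

8 lies in the 6-cycle (1 2 6 10 8 3).
Powers repeat with period 6 on this cycle, and 16 mod 6 = 4, so p^16(8) = p^4(8).
Stepping 4 places around the cycle: 8 → 3 → 1 → 2 → 6.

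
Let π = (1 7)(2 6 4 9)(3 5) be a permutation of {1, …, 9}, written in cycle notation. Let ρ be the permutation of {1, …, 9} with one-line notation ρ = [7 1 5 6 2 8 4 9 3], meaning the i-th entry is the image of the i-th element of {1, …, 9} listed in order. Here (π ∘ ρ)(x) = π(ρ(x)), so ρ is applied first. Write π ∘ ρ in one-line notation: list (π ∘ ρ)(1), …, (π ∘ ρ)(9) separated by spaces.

(π ∘ ρ)(x) = π(ρ(x)). Computing each image: π(ρ(1)) = π(7) = 1, π(ρ(2)) = π(1) = 7, π(ρ(3)) = π(5) = 3, π(ρ(4)) = π(6) = 4, π(ρ(5)) = π(2) = 6, π(ρ(6)) = π(8) = 8, π(ρ(7)) = π(4) = 9, π(ρ(8)) = π(9) = 2, π(ρ(9)) = π(3) = 5.
Hence π ∘ ρ = [1 7 3 4 6 8 9 2 5].

1 7 3 4 6 8 9 2 5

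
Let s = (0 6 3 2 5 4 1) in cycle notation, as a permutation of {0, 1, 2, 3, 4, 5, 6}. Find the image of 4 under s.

1

Within (0 6 3 2 5 4 1), 4 ↦ 1.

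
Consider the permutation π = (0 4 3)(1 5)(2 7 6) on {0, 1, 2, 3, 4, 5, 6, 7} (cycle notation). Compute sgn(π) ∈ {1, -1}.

The cycle lengths are 3, 3, 2.
A cycle of length ℓ contributes ℓ−1 transpositions, so π is a product of 2 + 2 + 1 = 5 transpositions — odd.

-1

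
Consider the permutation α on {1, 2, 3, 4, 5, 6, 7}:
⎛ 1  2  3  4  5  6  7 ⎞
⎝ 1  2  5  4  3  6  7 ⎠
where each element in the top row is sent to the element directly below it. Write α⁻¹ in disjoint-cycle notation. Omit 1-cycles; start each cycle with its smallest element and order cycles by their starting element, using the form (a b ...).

The cycle decomposition of α is (3 5).
The inverse reverses every cycle; in canonical form, α⁻¹ = (3 5).

(3 5)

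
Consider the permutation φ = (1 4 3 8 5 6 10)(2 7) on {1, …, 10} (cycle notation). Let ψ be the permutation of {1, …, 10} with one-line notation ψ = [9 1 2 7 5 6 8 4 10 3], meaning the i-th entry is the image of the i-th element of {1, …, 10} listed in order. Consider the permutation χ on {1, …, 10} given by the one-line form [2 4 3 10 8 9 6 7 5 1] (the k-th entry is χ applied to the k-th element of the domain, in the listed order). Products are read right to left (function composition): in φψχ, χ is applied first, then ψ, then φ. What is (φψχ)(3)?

Apply the permutations in order: χ(3) = 3, then ψ(3) = 2, then φ(2) = 7. So (φψχ)(3) = 7.

7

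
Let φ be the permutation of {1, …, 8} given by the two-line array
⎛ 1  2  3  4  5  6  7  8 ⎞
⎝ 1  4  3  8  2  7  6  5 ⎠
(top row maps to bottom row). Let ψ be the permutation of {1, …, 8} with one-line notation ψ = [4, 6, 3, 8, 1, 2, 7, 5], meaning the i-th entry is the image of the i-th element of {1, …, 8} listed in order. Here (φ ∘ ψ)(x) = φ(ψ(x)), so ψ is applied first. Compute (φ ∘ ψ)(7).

6

ψ(7) = 7, then φ(7) = 6; composing gives (φ ∘ ψ)(7) = 6.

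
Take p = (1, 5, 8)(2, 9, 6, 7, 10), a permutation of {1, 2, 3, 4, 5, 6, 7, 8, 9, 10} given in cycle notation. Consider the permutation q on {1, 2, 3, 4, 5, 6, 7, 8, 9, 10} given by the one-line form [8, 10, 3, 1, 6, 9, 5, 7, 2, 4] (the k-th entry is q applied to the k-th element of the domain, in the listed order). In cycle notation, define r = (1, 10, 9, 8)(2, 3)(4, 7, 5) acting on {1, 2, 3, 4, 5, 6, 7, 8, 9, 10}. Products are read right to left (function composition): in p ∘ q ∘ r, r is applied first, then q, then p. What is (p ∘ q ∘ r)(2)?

3

Chase 2: r(2) = 3; q(3) = 3; p(3) = 3. Hence (p ∘ q ∘ r)(2) = 3.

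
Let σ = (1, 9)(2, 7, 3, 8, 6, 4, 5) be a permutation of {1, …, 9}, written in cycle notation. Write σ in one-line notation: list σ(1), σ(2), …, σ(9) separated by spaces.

9 7 8 5 2 4 3 6 1

Image by image: 1↦9, 2↦7, 3↦8, 4↦5, 5↦2, 6↦4, 7↦3, 8↦6, 9↦1.
So the one-line form is 9 7 8 5 2 4 3 6 1.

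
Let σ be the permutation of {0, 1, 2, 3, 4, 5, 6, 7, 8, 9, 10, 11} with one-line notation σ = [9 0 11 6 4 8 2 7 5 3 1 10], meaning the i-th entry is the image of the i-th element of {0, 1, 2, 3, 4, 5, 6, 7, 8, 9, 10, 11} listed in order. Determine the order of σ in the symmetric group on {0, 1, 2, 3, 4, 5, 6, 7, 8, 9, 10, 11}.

Writing σ as disjoint cycles, the cycle lengths are 8, 2, 1, 1.
The order is lcm(8, 2) = 8.

8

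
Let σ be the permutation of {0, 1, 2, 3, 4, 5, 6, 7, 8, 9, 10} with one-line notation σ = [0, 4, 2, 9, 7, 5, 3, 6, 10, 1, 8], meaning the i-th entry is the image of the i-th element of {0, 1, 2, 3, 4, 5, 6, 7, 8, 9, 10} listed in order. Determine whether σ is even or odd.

even

In disjoint-cycle form the cycle lengths are 6, 2, 1, 1, 1.
A cycle is odd iff its length is even; σ has 2 even-length cycles, so sgn(σ) = (−1)^2 and σ is even.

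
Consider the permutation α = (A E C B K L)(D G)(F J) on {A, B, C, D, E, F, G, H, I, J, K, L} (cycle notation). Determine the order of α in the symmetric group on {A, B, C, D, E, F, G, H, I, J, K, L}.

The disjoint cycles have lengths 6, 2, 2, 1, 1.
The order is lcm(6, 2, 2) = 6.

6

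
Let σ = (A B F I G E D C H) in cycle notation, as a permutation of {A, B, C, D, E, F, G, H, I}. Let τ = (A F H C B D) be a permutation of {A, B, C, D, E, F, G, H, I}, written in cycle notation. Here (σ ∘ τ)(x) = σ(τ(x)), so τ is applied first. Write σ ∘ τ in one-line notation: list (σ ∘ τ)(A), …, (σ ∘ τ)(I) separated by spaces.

For each element, apply τ then σ: A → F → I; B → D → C; C → B → F; D → A → B; E → E → D; F → H → A; G → G → E; H → C → H; I → I → G.
So σ ∘ τ in one-line form is I C F B D A E H G.

I C F B D A E H G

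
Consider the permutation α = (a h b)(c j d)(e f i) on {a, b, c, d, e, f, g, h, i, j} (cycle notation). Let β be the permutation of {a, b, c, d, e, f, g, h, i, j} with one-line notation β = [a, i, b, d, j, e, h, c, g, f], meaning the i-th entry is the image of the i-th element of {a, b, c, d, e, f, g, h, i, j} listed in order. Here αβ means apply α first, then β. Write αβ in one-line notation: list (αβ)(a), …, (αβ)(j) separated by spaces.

c a f b e g h i j d

(αβ)(x) = β(α(x)). Computing each image: β(α(a)) = β(h) = c, β(α(b)) = β(a) = a, β(α(c)) = β(j) = f, β(α(d)) = β(c) = b, β(α(e)) = β(f) = e, β(α(f)) = β(i) = g, β(α(g)) = β(g) = h, β(α(h)) = β(b) = i, β(α(i)) = β(e) = j, β(α(j)) = β(d) = d.
Hence αβ = [c a f b e g h i j d].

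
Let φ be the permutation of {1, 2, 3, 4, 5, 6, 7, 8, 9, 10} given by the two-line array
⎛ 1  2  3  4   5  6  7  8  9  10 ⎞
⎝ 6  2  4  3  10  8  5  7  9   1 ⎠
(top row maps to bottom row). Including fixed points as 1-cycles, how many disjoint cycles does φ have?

4

The cycle decomposition is (1, 6, 8, 7, 5, 10)(2)(3, 4)(9), which has 4 cycles (counting 1-cycles).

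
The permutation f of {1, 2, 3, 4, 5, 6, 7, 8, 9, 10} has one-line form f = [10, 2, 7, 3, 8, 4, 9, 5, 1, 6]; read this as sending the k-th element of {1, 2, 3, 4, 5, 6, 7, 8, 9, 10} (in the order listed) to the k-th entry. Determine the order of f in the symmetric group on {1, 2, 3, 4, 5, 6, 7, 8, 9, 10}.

Decomposing into disjoint cycles gives cycle lengths 7, 2, 1.
The order is lcm(7, 2) = 14.

14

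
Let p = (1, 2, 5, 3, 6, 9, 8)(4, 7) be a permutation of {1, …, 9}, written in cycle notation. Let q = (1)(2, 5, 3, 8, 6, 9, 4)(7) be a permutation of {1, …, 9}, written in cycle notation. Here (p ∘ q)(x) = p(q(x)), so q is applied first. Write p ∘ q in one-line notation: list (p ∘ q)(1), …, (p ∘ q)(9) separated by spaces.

2 3 1 5 6 8 4 9 7

Chase each element through q then p: 1 → 1 → 2; 2 → 5 → 3; 3 → 8 → 1; 4 → 2 → 5; 5 → 3 → 6; 6 → 9 → 8; 7 → 7 → 4; 8 → 6 → 9; 9 → 4 → 7.
So p ∘ q in one-line form is 2 3 1 5 6 8 4 9 7.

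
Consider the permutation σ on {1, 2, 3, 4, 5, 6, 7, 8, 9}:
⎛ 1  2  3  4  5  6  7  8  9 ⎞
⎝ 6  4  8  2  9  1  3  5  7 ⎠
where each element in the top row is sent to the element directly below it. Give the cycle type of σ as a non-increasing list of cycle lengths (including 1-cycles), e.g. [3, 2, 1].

The disjoint cycles are (1, 6)(2, 4)(3, 8, 5, 9, 7), with lengths 5, 2, 2 in non-increasing order.

[5, 2, 2]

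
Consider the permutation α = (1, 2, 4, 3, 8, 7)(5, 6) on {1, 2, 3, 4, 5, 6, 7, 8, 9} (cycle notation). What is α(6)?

Within (5, 6), 6 ↦ 5.

5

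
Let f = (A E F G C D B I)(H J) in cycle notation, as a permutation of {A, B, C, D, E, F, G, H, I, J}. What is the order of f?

The cycle type of f is (8, 2).
The order of f is the least common multiple of its cycle lengths: lcm(8, 2) = 8.

8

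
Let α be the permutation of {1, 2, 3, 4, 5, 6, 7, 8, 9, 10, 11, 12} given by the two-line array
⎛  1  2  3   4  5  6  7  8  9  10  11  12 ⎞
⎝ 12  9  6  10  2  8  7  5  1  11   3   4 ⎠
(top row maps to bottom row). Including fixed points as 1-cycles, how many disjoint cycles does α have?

2

The cycle decomposition is (1, 12, 4, 10, 11, 3, 6, 8, 5, 2, 9)(7), which has 2 cycles (counting 1-cycles).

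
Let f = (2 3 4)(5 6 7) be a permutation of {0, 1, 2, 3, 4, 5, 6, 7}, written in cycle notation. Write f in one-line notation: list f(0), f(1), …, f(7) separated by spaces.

0 1 3 4 2 6 7 5

Each element maps to the next entry in its cycle (wrapping to the front): 0→0, 1→1, 2→3, 3→4, 4→2, 5→6, 6→7, 7→5.
Listing these in domain order gives 0 1 3 4 2 6 7 5.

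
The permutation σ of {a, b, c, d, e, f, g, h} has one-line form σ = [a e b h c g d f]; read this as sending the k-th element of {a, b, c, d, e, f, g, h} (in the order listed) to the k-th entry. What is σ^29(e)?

Tracing e → c → … returns to e after 3 steps, so e lies in a 3-cycle (b, e, c).
Since the cycle has length 3, σ^29 acts on it the same as σ^2 (29 mod 3 = 2).
Advancing 2 steps from e: e → c → b.

b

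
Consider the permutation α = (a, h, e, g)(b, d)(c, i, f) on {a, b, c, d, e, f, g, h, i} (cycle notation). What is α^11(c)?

c lies in the 3-cycle (c, i, f).
Since the cycle has length 3, α^11 acts on it the same as α^2 (11 mod 3 = 2).
Advancing 2 steps from c: c → i → f.

f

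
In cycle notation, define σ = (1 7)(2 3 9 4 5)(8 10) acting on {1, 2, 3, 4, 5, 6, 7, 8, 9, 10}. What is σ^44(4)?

4 lies in the 5-cycle (2 3 9 4 5).
Powers repeat with period 5 on this cycle, and 44 mod 5 = 4, so σ^44(4) = σ^4(4).
Stepping 4 places around the cycle: 4 → 5 → 2 → 3 → 9.

9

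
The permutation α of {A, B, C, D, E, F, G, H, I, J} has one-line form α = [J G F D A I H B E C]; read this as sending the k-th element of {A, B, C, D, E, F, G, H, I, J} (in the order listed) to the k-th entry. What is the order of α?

6

Decomposing into disjoint cycles gives cycle lengths 6, 3, 1.
Since disjoint cycles commute, ord(α) = lcm(6, 3) = 6.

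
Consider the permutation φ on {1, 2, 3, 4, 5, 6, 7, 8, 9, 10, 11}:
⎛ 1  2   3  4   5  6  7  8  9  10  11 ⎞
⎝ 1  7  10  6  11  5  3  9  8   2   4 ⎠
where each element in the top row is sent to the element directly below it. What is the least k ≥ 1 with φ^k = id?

Writing φ as disjoint cycles, the cycle lengths are 4, 4, 2, 1.
The order of φ is the least common multiple of its cycle lengths: lcm(4, 4, 2) = 4.

4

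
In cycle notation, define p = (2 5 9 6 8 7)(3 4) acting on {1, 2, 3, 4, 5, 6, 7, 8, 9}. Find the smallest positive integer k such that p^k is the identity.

6

The disjoint cycles have lengths 6, 2, 1.
The order of p is the least common multiple of its cycle lengths: lcm(6, 2) = 6.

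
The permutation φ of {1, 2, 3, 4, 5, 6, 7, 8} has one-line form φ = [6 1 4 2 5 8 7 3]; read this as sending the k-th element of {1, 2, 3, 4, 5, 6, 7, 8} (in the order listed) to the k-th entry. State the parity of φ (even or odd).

In disjoint-cycle form the cycle lengths are 6, 1, 1.
A cycle of length ℓ contributes ℓ−1 transpositions, so φ is a product of 5 transpositions — odd.

odd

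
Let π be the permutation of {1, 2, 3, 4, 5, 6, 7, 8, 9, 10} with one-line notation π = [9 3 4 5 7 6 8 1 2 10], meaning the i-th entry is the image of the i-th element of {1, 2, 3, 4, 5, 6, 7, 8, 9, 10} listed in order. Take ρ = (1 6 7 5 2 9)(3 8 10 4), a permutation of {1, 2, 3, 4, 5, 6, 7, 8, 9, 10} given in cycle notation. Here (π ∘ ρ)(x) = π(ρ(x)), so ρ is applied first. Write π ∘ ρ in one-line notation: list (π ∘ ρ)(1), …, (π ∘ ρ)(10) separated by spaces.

6 2 1 4 3 8 7 10 9 5

For each element, apply ρ then π: 1 → 6 → 6; 2 → 9 → 2; 3 → 8 → 1; 4 → 3 → 4; 5 → 2 → 3; 6 → 7 → 8; 7 → 5 → 7; 8 → 10 → 10; 9 → 1 → 9; 10 → 4 → 5.
Collecting the images, π ∘ ρ = [6 2 1 4 3 8 7 10 9 5].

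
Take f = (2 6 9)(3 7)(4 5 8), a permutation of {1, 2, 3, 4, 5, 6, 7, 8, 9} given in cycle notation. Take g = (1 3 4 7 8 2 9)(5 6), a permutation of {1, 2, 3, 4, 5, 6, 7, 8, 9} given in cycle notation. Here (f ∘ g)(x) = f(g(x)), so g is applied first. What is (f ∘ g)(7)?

g(7) = 8, then f(8) = 4; composing gives (f ∘ g)(7) = 4.

4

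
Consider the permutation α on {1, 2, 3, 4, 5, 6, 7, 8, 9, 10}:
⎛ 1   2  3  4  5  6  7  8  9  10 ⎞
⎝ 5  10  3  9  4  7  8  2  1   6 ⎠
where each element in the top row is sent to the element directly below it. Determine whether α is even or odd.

odd

In disjoint-cycle form the cycle lengths are 5, 4, 1.
A cycle of length ℓ contributes ℓ−1 transpositions, so α is a product of 4 + 3 = 7 transpositions — odd.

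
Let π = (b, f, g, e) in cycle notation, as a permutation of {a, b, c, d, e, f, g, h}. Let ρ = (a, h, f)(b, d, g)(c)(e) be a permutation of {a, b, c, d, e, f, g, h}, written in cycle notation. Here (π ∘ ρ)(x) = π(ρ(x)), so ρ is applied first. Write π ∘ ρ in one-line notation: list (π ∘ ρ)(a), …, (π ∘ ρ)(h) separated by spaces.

For each element, apply ρ then π: a → h → h; b → d → d; c → c → c; d → g → e; e → e → b; f → a → a; g → b → f; h → f → g.
Collecting the images, π ∘ ρ = [h d c e b a f g].

h d c e b a f g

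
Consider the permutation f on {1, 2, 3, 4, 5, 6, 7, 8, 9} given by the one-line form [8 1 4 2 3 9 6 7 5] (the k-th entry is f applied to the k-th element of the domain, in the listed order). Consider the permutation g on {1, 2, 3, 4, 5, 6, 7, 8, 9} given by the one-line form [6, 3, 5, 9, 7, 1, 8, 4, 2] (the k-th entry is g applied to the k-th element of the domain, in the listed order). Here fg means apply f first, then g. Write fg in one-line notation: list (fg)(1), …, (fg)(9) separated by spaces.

4 6 9 3 5 2 1 8 7

(fg)(x) = g(f(x)). Computing each image: g(f(1)) = g(8) = 4, g(f(2)) = g(1) = 6, g(f(3)) = g(4) = 9, g(f(4)) = g(2) = 3, g(f(5)) = g(3) = 5, g(f(6)) = g(9) = 2, g(f(7)) = g(6) = 1, g(f(8)) = g(7) = 8, g(f(9)) = g(5) = 7.
Hence fg = [4 6 9 3 5 2 1 8 7].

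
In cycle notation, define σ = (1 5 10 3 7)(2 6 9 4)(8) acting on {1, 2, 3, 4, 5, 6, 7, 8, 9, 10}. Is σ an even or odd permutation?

odd

The cycle lengths are 5, 4, 1.
A cycle of length ℓ contributes ℓ−1 transpositions, so σ is a product of 4 + 3 = 7 transpositions — odd.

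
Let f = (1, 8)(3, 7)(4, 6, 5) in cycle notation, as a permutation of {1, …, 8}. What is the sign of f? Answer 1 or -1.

The cycle lengths are 3, 2, 2, 1.
A cycle of length ℓ contributes ℓ−1 transpositions, so f is a product of 2 + 1 + 1 = 4 transpositions — even.

1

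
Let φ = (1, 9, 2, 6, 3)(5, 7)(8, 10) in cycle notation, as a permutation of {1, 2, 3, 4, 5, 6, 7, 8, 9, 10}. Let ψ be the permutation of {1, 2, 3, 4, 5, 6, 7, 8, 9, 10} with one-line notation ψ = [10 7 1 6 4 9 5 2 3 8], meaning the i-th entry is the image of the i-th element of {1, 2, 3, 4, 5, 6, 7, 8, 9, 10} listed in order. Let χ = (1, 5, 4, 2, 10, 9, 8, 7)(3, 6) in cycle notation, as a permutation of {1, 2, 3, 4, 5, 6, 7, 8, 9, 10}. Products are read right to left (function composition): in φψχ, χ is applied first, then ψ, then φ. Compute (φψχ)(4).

5

(φψχ)(4) = φ(ψ(χ(4))). χ(4) = 2, then ψ(2) = 7, then φ(7) = 5, so the result is 5.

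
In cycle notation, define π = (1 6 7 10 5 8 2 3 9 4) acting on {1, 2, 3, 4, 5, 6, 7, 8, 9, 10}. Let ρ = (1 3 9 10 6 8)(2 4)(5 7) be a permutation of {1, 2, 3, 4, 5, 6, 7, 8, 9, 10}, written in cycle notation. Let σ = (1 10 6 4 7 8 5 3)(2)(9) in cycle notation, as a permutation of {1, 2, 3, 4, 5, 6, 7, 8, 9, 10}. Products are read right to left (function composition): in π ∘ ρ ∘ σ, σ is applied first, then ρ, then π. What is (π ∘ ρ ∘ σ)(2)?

Apply the permutations in order: σ(2) = 2, then ρ(2) = 4, then π(4) = 1. So (π ∘ ρ ∘ σ)(2) = 1.

1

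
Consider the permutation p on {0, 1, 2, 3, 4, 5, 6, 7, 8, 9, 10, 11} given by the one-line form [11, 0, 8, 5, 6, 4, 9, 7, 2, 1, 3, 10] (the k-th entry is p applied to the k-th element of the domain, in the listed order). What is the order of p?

18

Writing p as disjoint cycles, the cycle lengths are 9, 2, 1.
The order of p is the least common multiple of its cycle lengths: lcm(9, 2) = 18.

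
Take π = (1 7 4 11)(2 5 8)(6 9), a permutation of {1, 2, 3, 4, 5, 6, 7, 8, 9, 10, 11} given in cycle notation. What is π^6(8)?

8 lies in the 3-cycle (2 5 8).
On a 3-cycle, π^3 is the identity, so π^6 = π^0 there (6 ≡ 0 mod 3).
So π^6(8) = 8.

8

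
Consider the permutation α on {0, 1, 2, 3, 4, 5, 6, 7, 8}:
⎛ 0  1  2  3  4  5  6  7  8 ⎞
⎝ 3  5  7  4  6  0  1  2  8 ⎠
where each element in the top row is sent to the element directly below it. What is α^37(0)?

3

Tracing 0 → 3 → … returns to 0 after 6 steps, so 0 lies in a 6-cycle (0, 3, 4, 6, 1, 5).
Since the cycle has length 6, α^37 acts on it the same as α^1 (37 mod 6 = 1).
Advancing 1 step from 0: 0 → 3.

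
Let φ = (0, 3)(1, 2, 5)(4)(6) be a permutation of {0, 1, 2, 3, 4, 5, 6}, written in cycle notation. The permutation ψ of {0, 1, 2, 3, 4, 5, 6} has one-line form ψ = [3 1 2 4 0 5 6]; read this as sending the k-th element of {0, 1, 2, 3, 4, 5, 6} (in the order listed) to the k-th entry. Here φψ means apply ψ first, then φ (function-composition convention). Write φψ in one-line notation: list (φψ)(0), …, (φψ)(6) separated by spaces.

0 2 5 4 3 1 6

(φψ)(x) = φ(ψ(x)). Computing each image: φ(ψ(0)) = φ(3) = 0, φ(ψ(1)) = φ(1) = 2, φ(ψ(2)) = φ(2) = 5, φ(ψ(3)) = φ(4) = 4, φ(ψ(4)) = φ(0) = 3, φ(ψ(5)) = φ(5) = 1, φ(ψ(6)) = φ(6) = 6.
Hence φψ = [0 2 5 4 3 1 6].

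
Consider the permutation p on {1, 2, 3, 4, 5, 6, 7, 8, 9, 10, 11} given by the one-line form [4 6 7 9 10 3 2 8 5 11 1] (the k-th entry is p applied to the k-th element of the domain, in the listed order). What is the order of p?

12

Decomposing into disjoint cycles gives cycle lengths 6, 4, 1.
The order of p is the least common multiple of its cycle lengths: lcm(6, 4) = 12.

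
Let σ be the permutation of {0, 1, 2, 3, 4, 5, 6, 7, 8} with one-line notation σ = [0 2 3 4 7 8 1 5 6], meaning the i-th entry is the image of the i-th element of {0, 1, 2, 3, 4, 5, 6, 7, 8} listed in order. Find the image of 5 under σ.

5 is element number 6 of the domain, and entry number 6 of the one-line form is 8, so σ(5) = 8.

8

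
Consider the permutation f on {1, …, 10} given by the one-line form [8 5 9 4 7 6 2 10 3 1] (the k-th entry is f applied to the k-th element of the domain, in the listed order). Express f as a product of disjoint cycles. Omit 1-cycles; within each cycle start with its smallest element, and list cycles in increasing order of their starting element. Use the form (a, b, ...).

(1, 8, 10)(2, 5, 7)(3, 9)

From 1: 1 → 8 → 10 → 1, closing the cycle (1, 8, 10).
Continuing from each remaining unvisited element yields (1, 8, 10)(2, 5, 7)(3, 9).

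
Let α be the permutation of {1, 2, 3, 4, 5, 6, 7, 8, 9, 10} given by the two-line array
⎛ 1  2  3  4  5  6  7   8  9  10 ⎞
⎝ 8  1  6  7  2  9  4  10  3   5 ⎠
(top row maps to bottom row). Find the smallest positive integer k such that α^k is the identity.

30

Writing α as disjoint cycles, the cycle lengths are 5, 3, 2.
The order is lcm(5, 3, 2) = 30.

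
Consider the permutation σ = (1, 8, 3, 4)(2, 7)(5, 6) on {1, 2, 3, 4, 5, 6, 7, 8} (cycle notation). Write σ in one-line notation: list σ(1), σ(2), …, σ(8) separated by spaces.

8 7 4 1 6 5 2 3

Each element maps to the next entry in its cycle (wrapping to the front): 1↦8, 2↦7, 3↦4, 4↦1, 5↦6, 6↦5, 7↦2, 8↦3.
Listing these in domain order gives 8 7 4 1 6 5 2 3.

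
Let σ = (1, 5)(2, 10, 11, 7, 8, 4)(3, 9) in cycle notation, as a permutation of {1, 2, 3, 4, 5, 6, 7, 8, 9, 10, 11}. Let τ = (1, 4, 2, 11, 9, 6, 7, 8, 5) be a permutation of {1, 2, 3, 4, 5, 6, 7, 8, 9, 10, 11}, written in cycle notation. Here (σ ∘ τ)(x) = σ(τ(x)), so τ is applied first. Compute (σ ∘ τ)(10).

11

First apply τ: τ(10) = 10, then σ(10) = 11. Thus (σ ∘ τ)(10) = 11.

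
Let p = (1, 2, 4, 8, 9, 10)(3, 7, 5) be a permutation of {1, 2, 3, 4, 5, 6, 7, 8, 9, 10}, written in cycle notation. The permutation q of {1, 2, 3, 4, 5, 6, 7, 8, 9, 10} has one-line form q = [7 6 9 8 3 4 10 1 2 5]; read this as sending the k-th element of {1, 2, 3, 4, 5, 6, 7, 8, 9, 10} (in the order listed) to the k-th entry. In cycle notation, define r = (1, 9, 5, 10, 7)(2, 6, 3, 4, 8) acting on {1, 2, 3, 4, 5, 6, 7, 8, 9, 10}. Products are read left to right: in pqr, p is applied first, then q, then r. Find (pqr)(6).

Apply the permutations in order: p(6) = 6, then q(6) = 4, then r(4) = 8. So (pqr)(6) = 8.

8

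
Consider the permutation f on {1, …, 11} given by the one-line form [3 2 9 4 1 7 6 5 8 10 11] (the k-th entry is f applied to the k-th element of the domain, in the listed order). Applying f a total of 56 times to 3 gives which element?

9

Tracing 3 → 9 → … returns to 3 after 5 steps, so 3 lies in a 5-cycle (1 3 9 8 5).
Since the cycle has length 5, f^56 acts on it the same as f^1 (56 mod 5 = 1).
Stepping 1 place around the cycle: 3 → 9.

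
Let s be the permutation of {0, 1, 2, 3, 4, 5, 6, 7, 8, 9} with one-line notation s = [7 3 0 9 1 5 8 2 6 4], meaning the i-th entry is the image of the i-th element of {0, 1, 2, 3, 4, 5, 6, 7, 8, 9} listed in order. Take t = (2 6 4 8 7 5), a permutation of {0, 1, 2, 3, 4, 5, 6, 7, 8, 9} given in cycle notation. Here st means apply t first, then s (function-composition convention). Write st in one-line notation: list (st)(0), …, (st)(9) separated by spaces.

(st)(x) = s(t(x)). Computing each image: s(t(0)) = s(0) = 7, s(t(1)) = s(1) = 3, s(t(2)) = s(6) = 8, s(t(3)) = s(3) = 9, s(t(4)) = s(8) = 6, s(t(5)) = s(2) = 0, s(t(6)) = s(4) = 1, s(t(7)) = s(5) = 5, s(t(8)) = s(7) = 2, s(t(9)) = s(9) = 4.
Hence st = [7 3 8 9 6 0 1 5 2 4].

7 3 8 9 6 0 1 5 2 4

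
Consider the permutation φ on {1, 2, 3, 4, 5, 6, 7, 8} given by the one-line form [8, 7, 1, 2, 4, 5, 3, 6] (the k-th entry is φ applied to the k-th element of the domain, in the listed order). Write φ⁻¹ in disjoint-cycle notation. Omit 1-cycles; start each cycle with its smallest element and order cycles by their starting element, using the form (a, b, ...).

First write φ in disjoint cycles: (1, 8, 6, 5, 4, 2, 7, 3).
Reversing each cycle (and rotating so the smallest element leads) gives φ⁻¹ = (1, 3, 7, 2, 4, 5, 6, 8).

(1, 3, 7, 2, 4, 5, 6, 8)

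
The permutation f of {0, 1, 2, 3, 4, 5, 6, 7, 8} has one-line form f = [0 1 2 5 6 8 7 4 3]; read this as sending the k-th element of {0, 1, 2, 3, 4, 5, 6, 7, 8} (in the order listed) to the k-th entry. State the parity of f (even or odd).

even

In disjoint-cycle form the cycle lengths are 3, 3, 1, 1, 1.
A cycle of length ℓ contributes ℓ−1 transpositions, so f is a product of 2 + 2 = 4 transpositions — even.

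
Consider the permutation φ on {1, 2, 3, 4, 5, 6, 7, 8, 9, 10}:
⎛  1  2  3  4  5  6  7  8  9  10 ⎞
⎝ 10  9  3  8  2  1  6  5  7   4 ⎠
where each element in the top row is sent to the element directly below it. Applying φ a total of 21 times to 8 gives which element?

9

Tracing 8 → 5 → … returns to 8 after 9 steps, so 8 lies in a 9-cycle (1, 10, 4, 8, 5, 2, 9, 7, 6).
Since the cycle has length 9, φ^21 acts on it the same as φ^3 (21 mod 9 = 3).
Stepping 3 places around the cycle: 8 → 5 → 2 → 9.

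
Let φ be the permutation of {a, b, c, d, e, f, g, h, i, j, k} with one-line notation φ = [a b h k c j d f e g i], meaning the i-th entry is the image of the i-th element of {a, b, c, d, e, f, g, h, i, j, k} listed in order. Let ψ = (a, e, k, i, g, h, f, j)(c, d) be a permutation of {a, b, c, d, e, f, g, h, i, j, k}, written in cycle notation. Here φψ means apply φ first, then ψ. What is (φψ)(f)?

(φψ)(f) = ψ(φ(f)). φ(f) = j, then ψ(j) = a. So (φψ)(f) = a.

a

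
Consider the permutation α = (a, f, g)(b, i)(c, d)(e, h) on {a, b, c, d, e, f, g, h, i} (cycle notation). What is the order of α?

6

The disjoint cycles have lengths 3, 2, 2, 2.
The order of α is the least common multiple of its cycle lengths: lcm(3, 2, 2, 2) = 6.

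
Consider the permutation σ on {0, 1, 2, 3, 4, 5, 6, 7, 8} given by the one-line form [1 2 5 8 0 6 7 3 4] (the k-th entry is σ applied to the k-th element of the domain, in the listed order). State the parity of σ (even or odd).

In disjoint-cycle form the cycle lengths are 9.
A cycle is odd iff its length is even; σ has 0 even-length cycles, so sgn(σ) = (−1)^0 and σ is even.

even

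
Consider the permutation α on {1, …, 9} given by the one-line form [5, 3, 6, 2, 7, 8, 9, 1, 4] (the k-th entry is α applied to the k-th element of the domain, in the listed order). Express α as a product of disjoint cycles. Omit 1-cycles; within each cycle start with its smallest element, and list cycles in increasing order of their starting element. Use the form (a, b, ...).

(1, 5, 7, 9, 4, 2, 3, 6, 8)

Start at 1 and follow images: 1 → 5 → 7 → 9 → 4 → 2 → 3 → 6 → 8 → 1, giving the cycle (1, 5, 7, 9, 4, 2, 3, 6, 8).
Continuing from each remaining unvisited element yields (1, 5, 7, 9, 4, 2, 3, 6, 8).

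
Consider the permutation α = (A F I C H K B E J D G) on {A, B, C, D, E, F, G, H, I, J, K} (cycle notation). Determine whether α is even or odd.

even

The cycle lengths are 11.
A cycle is odd iff its length is even; α has 0 even-length cycles, so sgn(α) = (−1)^0 and α is even.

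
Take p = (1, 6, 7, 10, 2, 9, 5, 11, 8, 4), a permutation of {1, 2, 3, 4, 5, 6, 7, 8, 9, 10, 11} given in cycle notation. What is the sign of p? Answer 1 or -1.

The cycle lengths are 10, 1.
A cycle is odd iff its length is even; p has 1 even-length cycle, so sgn(p) = (−1)^1 and p is odd.

-1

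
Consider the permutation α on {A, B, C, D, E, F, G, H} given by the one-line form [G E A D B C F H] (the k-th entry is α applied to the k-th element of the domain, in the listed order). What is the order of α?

Writing α as disjoint cycles, the cycle lengths are 4, 2, 1, 1.
The order is lcm(4, 2) = 4.

4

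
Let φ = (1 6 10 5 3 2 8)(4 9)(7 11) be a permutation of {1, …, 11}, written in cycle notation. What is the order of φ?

The disjoint cycles have lengths 7, 2, 2.
Since disjoint cycles commute, ord(φ) = lcm(7, 2, 2) = 14.

14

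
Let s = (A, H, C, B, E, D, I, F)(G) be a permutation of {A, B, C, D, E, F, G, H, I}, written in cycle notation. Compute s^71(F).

I

F lies in the 8-cycle (A, H, C, B, E, D, I, F).
Powers repeat with period 8 on this cycle, and 71 mod 8 = 7, so s^71(F) = s^7(F).
Advancing 7 steps from F: F → A → H → C → B → E → D → I.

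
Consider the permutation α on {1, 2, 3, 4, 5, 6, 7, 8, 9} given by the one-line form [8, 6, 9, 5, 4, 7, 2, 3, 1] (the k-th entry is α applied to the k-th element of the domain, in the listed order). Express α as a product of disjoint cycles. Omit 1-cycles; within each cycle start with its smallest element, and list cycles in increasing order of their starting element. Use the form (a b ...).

(1 8 3 9)(2 6 7)(4 5)

Start at 1 and follow images: 1 → 8 → 3 → 9 → 1, giving the cycle (1 8 3 9).
Repeating from the next unused element and collecting all non-trivial cycles gives (1 8 3 9)(2 6 7)(4 5).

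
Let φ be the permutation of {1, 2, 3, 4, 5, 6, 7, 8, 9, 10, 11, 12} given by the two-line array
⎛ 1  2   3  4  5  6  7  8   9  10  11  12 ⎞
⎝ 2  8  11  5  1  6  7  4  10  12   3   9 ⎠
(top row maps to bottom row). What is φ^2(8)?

5

Tracing 8 → 4 → … returns to 8 after 5 steps, so 8 lies in a 5-cycle (1, 2, 8, 4, 5).
Stepping 2 places around the cycle: 8 → 4 → 5.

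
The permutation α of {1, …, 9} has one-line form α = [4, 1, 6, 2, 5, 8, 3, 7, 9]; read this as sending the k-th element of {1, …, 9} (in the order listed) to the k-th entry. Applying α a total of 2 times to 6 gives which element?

7

Tracing 6 → 8 → … returns to 6 after 4 steps, so 6 lies in a 4-cycle (3, 6, 8, 7).
Stepping 2 places around the cycle: 6 → 8 → 7.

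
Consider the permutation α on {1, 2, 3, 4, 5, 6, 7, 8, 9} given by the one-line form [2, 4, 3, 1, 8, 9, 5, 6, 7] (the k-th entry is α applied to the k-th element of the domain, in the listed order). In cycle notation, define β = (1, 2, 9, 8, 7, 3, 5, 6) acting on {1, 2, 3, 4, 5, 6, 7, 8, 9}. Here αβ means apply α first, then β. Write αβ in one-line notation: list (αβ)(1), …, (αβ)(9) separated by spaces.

For each element, apply α then β: 1 → 2 → 9; 2 → 4 → 4; 3 → 3 → 5; 4 → 1 → 2; 5 → 8 → 7; 6 → 9 → 8; 7 → 5 → 6; 8 → 6 → 1; 9 → 7 → 3.
Collecting the images, αβ = [9 4 5 2 7 8 6 1 3].

9 4 5 2 7 8 6 1 3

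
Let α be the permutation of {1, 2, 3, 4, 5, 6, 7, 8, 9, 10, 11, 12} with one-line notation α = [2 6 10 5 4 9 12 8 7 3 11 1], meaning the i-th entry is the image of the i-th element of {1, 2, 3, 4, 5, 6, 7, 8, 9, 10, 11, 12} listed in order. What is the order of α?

Decomposing into disjoint cycles gives cycle lengths 6, 2, 2, 1, 1.
Since disjoint cycles commute, ord(α) = lcm(6, 2, 2) = 6.

6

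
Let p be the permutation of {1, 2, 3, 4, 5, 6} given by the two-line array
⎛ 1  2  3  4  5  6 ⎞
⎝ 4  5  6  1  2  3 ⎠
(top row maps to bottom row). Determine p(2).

The entry below 2 in the array is 5, so p(2) = 5.

5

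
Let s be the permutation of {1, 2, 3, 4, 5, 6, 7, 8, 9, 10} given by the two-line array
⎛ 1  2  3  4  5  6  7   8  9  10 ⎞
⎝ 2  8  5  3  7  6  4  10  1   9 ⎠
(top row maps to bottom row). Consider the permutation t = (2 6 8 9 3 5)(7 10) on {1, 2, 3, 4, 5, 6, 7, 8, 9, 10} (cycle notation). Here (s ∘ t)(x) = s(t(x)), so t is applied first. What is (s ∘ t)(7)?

(s ∘ t)(7) = s(t(7)). t(7) = 10, then s(10) = 9. So (s ∘ t)(7) = 9.

9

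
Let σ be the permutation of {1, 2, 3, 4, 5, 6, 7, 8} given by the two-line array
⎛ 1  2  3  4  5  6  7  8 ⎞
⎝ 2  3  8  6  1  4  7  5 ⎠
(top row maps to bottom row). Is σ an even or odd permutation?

In disjoint-cycle form the cycle lengths are 5, 2, 1.
A cycle is odd iff its length is even; σ has 1 even-length cycle, so sgn(σ) = (−1)^1 and σ is odd.

odd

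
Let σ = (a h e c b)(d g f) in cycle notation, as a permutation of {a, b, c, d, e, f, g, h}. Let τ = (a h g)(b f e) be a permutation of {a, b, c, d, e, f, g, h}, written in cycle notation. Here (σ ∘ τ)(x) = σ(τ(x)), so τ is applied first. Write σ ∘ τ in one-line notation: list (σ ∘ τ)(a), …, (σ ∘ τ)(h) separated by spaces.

Chase each element through τ then σ: a → h → e; b → f → d; c → c → b; d → d → g; e → b → a; f → e → c; g → a → h; h → g → f.
So σ ∘ τ in one-line form is e d b g a c h f.

e d b g a c h f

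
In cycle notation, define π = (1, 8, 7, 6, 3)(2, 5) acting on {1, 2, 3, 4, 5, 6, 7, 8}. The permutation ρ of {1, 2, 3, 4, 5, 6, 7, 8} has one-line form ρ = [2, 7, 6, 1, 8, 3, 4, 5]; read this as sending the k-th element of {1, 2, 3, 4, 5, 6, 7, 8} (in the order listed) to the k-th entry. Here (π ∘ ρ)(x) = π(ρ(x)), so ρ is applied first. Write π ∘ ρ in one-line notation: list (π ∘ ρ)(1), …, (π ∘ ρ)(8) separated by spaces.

5 6 3 8 7 1 4 2

(π ∘ ρ)(x) = π(ρ(x)). Computing each image: π(ρ(1)) = π(2) = 5, π(ρ(2)) = π(7) = 6, π(ρ(3)) = π(6) = 3, π(ρ(4)) = π(1) = 8, π(ρ(5)) = π(8) = 7, π(ρ(6)) = π(3) = 1, π(ρ(7)) = π(4) = 4, π(ρ(8)) = π(5) = 2.
Hence π ∘ ρ = [5 6 3 8 7 1 4 2].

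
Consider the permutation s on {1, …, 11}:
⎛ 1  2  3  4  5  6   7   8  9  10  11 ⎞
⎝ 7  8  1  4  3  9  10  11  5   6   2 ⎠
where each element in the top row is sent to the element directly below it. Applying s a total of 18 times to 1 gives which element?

9

Tracing 1 → 7 → … returns to 1 after 7 steps, so 1 lies in a 7-cycle (1 7 10 6 9 5 3).
Powers repeat with period 7 on this cycle, and 18 mod 7 = 4, so s^18(1) = s^4(1).
Advancing 4 steps from 1: 1 → 7 → 10 → 6 → 9.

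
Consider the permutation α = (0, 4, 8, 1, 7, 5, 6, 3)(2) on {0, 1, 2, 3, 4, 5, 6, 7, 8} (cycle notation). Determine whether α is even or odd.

The cycle lengths are 8, 1.
A cycle of length ℓ contributes ℓ−1 transpositions, so α is a product of 7 transpositions — odd.

odd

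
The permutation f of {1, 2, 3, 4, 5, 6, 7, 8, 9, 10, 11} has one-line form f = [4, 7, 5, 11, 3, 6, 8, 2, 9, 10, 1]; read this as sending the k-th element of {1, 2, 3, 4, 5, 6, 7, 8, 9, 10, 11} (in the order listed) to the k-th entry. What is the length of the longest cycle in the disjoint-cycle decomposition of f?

Decomposing into disjoint cycles gives (1, 4, 11)(2, 7, 8)(3, 5); the longest has length 3.

3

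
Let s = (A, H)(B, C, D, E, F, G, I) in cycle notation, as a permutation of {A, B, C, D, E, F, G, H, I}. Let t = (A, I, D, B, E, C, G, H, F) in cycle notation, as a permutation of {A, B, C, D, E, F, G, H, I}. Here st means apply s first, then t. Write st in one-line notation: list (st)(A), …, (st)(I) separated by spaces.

F G B C A H D I E

(st)(x) = t(s(x)). Computing each image: t(s(A)) = t(H) = F, t(s(B)) = t(C) = G, t(s(C)) = t(D) = B, t(s(D)) = t(E) = C, t(s(E)) = t(F) = A, t(s(F)) = t(G) = H, t(s(G)) = t(I) = D, t(s(H)) = t(A) = I, t(s(I)) = t(B) = E.
Hence st = [F G B C A H D I E].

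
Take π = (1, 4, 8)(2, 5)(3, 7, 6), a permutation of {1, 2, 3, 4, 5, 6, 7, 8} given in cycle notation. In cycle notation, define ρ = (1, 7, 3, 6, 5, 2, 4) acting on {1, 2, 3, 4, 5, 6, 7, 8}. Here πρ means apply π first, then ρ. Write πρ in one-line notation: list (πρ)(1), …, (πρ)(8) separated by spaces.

Chase each element through π then ρ: 1 → 4 → 1; 2 → 5 → 2; 3 → 7 → 3; 4 → 8 → 8; 5 → 2 → 4; 6 → 3 → 6; 7 → 6 → 5; 8 → 1 → 7.
So πρ in one-line form is 1 2 3 8 4 6 5 7.

1 2 3 8 4 6 5 7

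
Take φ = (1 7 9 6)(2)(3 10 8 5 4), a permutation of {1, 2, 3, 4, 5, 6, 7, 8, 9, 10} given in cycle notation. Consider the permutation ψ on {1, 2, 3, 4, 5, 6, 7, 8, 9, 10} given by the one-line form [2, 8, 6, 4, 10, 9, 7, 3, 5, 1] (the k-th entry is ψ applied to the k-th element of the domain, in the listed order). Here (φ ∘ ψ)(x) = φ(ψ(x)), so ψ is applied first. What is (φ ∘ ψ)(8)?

ψ(8) = 3, then φ(3) = 10; composing gives (φ ∘ ψ)(8) = 10.

10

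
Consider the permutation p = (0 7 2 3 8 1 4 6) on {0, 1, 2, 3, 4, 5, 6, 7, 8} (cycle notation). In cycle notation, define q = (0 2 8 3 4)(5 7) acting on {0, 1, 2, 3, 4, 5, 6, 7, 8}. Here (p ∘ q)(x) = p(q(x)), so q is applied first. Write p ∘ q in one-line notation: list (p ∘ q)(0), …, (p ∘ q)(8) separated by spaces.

Chase each element through q then p: 0 → 2 → 3; 1 → 1 → 4; 2 → 8 → 1; 3 → 4 → 6; 4 → 0 → 7; 5 → 7 → 2; 6 → 6 → 0; 7 → 5 → 5; 8 → 3 → 8.
Collecting the images, p ∘ q = [3 4 1 6 7 2 0 5 8].

3 4 1 6 7 2 0 5 8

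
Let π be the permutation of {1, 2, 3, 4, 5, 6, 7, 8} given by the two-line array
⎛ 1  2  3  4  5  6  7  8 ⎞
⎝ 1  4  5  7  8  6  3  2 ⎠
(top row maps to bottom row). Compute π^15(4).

5

Tracing 4 → 7 → … returns to 4 after 6 steps, so 4 lies in a 6-cycle (2 4 7 3 5 8).
Since the cycle has length 6, π^15 acts on it the same as π^3 (15 mod 6 = 3).
Stepping 3 places around the cycle: 4 → 7 → 3 → 5.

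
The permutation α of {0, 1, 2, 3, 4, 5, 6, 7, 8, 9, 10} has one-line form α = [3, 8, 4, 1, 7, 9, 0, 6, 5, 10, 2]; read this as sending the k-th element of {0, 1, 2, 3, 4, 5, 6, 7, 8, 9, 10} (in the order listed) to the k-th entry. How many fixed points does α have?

0

No element satisfies α(x) = x, so there are 0 fixed points.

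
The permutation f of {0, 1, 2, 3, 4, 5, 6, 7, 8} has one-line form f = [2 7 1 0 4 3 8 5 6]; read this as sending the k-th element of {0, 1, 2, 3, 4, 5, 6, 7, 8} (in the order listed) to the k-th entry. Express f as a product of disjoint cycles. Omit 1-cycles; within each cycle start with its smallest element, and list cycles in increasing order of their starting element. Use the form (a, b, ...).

(0, 2, 1, 7, 5, 3)(6, 8)

Iterating f from 0 gives 0 → 2 → 1 → 7 → 5 → 3 → 0; that is the 6-cycle (0, 2, 1, 7, 5, 3).
Continuing from each remaining unvisited element yields (0, 2, 1, 7, 5, 3)(6, 8).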